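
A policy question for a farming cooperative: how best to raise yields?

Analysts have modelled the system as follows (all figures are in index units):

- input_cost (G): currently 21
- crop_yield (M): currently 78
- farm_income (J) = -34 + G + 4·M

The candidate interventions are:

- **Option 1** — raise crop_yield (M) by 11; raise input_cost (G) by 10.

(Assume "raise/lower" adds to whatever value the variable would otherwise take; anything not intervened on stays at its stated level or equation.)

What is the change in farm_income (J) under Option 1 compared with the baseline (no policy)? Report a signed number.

54

Baseline:
  G = 21
  M = 78
  J = -34 + 21 + 4·78 = 299
Option 1 (M + 11, G + 10):
  G = 21 + 10 = 31
  M = 78 + 11 = 89
  J = -34 + 31 + 4·89 = 353
Change in J: 353 − 299 = 54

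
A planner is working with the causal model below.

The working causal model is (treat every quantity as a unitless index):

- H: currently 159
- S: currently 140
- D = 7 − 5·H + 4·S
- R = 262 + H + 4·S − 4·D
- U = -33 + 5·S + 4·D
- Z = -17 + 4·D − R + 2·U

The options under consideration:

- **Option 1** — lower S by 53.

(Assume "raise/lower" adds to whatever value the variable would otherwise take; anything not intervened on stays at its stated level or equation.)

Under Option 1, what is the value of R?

2529

Option 1 (S − 53):
  H = 159
  S = 140 − 53 = 87
  D = 7 − 5·159 + 4·87 = -440
  R = 262 + 159 + 4·87 − 4·(-440) = 2529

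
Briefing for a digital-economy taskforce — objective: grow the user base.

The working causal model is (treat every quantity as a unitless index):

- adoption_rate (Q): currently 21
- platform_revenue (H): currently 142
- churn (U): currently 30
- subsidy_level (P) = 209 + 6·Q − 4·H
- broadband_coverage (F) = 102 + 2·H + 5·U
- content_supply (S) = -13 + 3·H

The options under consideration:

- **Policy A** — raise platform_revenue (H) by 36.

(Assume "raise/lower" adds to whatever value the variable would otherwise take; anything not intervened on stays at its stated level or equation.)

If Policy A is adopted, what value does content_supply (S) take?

521

Policy A (H + 36):
  H = 142 + 36 = 178
  S = -13 + 3·178 = 521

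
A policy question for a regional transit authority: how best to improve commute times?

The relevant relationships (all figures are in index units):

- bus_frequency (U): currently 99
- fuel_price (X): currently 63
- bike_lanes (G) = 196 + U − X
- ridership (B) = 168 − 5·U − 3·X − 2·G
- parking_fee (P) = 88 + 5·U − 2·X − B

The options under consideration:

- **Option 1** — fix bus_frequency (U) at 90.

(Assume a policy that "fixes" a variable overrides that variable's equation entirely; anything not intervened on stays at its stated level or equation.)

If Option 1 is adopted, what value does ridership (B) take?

-917

Option 1 (U := 90):
  U = 90
  X = 63
  G = 196 + 90 − 63 = 223
  B = 168 − 5·90 − 3·63 − 2·223 = -917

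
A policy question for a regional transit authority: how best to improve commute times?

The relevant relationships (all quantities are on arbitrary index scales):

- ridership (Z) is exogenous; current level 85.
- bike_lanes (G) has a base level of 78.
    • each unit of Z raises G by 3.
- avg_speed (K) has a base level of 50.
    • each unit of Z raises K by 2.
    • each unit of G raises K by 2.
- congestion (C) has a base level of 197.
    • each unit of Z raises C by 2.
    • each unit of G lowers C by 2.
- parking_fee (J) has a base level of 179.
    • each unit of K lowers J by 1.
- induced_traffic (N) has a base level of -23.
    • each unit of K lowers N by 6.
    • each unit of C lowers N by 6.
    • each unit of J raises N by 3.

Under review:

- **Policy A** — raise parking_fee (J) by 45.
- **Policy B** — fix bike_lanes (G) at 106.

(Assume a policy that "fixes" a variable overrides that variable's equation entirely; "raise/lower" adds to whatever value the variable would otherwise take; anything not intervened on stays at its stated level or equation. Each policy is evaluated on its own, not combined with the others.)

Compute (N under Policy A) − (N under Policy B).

-1227

Policy A (J + 45):
  Z = 85
  G = 78 + 3·85 = 333
  K = 50 + 2·85 + 2·333 = 886
  C = 197 + 2·85 − 2·333 = -299
  J = 179 − 886 (+45 from intervention) = -662
  N = -23 − 6·886 − 6·(-299) + 3·(-662) = -5531
Policy B (G := 106):
  Z = 85
  G = 106
  K = 50 + 2·85 + 2·106 = 432
  C = 197 + 2·85 − 2·106 = 155
  J = 179 − 432 = -253
  N = -23 − 6·432 − 6·155 + 3·(-253) = -4304
N: -5531 − (-4304) = -1227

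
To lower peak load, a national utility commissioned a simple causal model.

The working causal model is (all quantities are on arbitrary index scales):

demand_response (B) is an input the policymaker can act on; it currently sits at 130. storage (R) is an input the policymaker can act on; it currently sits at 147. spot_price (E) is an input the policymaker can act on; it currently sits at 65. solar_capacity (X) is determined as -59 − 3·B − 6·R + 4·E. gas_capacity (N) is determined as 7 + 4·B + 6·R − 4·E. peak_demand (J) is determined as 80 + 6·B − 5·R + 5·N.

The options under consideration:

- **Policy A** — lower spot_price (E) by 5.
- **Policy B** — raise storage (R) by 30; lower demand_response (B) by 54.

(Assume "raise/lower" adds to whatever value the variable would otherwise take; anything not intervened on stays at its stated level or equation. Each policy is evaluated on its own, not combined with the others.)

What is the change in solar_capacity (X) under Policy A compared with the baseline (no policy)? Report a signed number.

-20

Baseline:
  B = 130
  R = 147
  E = 65
  X = -59 − 3·130 − 6·147 + 4·65 = -1071
Policy A (E − 5):
  B = 130
  R = 147
  E = 65 − 5 = 60
  X = -59 − 3·130 − 6·147 + 4·60 = -1091
Change in X: -1091 − (-1071) = -20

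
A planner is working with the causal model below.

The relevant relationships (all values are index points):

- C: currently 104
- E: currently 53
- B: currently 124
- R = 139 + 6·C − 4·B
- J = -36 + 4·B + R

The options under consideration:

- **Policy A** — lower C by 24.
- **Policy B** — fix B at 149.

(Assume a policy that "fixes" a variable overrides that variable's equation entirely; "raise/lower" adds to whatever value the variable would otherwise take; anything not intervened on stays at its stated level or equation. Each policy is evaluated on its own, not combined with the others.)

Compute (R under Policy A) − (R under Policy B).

Policy A (C − 24):
  C = 104 − 24 = 80
  B = 124
  R = 139 + 6·80 − 4·124 = 123
Policy B (B := 149):
  C = 104
  B = 149
  R = 139 + 6·104 − 4·149 = 167
R: 123 − 167 = -44

-44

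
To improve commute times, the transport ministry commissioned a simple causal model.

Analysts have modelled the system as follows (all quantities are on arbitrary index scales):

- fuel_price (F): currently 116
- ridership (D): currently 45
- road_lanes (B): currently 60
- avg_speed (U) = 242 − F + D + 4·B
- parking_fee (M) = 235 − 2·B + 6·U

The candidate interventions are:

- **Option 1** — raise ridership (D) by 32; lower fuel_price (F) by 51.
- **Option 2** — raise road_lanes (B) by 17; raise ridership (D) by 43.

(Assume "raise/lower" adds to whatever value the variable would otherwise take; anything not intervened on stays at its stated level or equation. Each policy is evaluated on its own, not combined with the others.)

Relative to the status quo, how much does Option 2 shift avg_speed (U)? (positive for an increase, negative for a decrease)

Baseline:
  F = 116
  D = 45
  B = 60
  U = 242 − 116 + 45 + 4·60 = 411
Option 2 (B + 17, D + 43):
  F = 116
  D = 45 + 43 = 88
  B = 60 + 17 = 77
  U = 242 − 116 + 88 + 4·77 = 522
Change in U: 522 − 411 = 111

111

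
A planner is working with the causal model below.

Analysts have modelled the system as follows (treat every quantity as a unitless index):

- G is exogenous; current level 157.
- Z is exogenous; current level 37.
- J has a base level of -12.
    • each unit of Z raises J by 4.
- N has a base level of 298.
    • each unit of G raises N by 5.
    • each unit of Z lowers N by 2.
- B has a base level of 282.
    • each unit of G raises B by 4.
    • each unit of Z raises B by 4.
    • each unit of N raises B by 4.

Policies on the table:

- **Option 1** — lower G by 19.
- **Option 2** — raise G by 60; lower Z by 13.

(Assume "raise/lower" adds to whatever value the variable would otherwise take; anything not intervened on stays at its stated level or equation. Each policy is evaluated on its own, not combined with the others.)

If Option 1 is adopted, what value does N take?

914

Option 1 (G − 19):
  G = 157 − 19 = 138
  Z = 37
  N = 298 + 5·138 − 2·37 = 914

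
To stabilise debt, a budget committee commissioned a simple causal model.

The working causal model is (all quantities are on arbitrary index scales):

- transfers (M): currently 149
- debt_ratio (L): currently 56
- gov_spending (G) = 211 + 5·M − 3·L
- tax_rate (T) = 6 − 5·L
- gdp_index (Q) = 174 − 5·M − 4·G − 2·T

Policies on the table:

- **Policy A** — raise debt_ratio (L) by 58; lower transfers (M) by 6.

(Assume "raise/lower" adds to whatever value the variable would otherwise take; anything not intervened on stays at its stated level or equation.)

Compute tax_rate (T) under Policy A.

-564

Policy A (L + 58, M − 6):
  L = 56 + 58 = 114
  T = 6 − 5·114 = -564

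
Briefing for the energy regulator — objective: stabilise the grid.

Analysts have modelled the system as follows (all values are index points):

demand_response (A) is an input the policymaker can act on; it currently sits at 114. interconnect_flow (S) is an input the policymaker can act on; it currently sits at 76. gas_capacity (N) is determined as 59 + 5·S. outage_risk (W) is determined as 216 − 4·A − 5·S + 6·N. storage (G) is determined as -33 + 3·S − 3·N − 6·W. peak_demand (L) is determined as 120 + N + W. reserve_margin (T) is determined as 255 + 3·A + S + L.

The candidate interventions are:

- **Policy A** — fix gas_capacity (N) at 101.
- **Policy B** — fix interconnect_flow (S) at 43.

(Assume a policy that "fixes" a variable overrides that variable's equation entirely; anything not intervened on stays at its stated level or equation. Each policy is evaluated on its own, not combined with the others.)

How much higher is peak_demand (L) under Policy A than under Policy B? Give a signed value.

Policy A (N := 101):
  A = 114
  S = 76
  N = 101
  W = 216 − 4·114 − 5·76 + 6·101 = -14
  L = 120 + 101 + (-14) = 207
Policy B (S := 43):
  A = 114
  S = 43
  N = 59 + 5·43 = 274
  W = 216 − 4·114 − 5·43 + 6·274 = 1189
  L = 120 + 274 + 1189 = 1583
L: 207 − 1583 = -1376

-1376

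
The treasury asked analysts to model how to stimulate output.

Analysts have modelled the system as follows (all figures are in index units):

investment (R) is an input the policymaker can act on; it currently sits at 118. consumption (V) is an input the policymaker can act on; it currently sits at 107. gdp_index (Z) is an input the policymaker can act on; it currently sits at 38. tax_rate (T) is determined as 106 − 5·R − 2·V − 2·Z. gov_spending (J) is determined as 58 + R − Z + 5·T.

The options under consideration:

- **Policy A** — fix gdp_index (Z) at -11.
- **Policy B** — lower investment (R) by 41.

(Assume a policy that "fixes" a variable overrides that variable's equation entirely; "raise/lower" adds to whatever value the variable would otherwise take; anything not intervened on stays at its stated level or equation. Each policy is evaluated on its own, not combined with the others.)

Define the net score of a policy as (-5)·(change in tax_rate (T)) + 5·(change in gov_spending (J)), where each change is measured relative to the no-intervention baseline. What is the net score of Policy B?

3895

Baseline:
  R = 118
  V = 107
  Z = 38
  T = 106 − 5·118 − 2·107 − 2·38 = -774
  J = 58 + 118 − 38 + 5·(-774) = -3732
Policy B (R − 41):
  R = 118 − 41 = 77
  V = 107
  Z = 38
  T = 106 − 5·77 − 2·107 − 2·38 = -569
  J = 58 + 77 − 38 + 5·(-569) = -2748
ΔT = -569 − (-774) = 205; ΔJ = -2748 − (-3732) = 984
Score = (-5)·205 + 5·984 = 3895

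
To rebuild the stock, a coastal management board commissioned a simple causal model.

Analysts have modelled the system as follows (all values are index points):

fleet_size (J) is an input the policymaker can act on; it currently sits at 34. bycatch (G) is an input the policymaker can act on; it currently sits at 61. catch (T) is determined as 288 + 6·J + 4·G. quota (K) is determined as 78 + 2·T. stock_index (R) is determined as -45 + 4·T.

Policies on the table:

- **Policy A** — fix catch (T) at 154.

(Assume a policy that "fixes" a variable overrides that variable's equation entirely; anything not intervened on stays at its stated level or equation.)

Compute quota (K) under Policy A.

Policy A (T := 154):
  J = 34
  G = 61
  T = 154
  K = 78 + 2·154 = 386

386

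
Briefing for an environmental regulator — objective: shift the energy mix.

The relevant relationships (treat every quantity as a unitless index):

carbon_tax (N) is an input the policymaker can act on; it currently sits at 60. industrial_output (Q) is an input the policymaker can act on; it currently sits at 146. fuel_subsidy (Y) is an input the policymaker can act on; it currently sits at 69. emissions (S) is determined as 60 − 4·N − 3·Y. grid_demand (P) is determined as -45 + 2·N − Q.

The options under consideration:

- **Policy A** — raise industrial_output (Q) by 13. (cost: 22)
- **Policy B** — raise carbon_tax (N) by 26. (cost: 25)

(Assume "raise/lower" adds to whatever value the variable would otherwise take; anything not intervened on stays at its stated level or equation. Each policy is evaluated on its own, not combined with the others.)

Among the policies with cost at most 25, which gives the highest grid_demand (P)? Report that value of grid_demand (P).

Policy A (Q + 13):
  N = 60
  Q = 146 + 13 = 159
  P = -45 + 2·60 − 159 = -84
Policy B (N + 26):
  N = 60 + 26 = 86
  Q = 146
  P = -45 + 2·86 − 146 = -19
Comparing — Policy A: P=-84, Policy B: P=-19. Highest is -19 (Policy B).

-19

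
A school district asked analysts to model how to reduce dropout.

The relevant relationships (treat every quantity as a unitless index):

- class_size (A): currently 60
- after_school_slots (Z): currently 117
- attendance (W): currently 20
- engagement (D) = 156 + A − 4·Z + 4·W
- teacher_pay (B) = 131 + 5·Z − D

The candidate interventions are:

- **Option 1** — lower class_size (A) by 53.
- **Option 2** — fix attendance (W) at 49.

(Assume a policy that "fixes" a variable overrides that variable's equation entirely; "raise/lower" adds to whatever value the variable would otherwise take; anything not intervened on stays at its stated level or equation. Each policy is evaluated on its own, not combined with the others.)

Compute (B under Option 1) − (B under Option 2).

Option 1 (A − 53):
  A = 60 − 53 = 7
  Z = 117
  W = 20
  D = 156 + 7 − 4·117 + 4·20 = -225
  B = 131 + 5·117 − (-225) = 941
Option 2 (W := 49):
  A = 60
  Z = 117
  W = 49
  D = 156 + 60 − 4·117 + 4·49 = -56
  B = 131 + 5·117 − (-56) = 772
B: 941 − 772 = 169

169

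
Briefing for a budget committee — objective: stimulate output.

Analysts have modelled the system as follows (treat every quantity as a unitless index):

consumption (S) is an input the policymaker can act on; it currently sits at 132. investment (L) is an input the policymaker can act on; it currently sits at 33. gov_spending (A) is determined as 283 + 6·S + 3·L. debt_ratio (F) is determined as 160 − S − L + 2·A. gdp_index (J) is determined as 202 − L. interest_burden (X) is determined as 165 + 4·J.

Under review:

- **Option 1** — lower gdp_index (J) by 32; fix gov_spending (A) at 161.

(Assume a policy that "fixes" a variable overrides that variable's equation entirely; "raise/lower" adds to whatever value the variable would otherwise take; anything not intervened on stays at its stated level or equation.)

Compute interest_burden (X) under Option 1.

713

Option 1 (J − 32, A := 161):
  L = 33
  J = 202 − 33 (−32 from intervention) = 137
  X = 165 + 4·137 = 713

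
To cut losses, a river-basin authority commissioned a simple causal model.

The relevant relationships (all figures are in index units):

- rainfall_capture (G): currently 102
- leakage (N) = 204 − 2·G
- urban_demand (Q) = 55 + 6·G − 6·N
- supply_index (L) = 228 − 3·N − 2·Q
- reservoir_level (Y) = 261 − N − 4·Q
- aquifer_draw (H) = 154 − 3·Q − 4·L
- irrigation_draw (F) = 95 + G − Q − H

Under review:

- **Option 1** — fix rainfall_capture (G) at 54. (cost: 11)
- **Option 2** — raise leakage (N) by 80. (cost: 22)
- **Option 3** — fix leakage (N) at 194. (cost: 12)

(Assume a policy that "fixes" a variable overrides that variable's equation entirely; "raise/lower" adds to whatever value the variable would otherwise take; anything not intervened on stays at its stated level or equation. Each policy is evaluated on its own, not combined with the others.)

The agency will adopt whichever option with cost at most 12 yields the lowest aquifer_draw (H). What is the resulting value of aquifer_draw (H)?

-915

Option 1 (G := 54):
  G = 54
  N = 204 − 2·54 = 96
  Q = 55 + 6·54 − 6·96 = -197
  L = 228 − 3·96 − 2·(-197) = 334
  H = 154 − 3·(-197) − 4·334 = -591
Option 3 (N := 194):
  G = 102
  N = 194
  Q = 55 + 6·102 − 6·194 = -497
  L = 228 − 3·194 − 2·(-497) = 640
  H = 154 − 3·(-497) − 4·640 = -915
Comparing — Option 1: H=-591, Option 3: H=-915. Lowest is -915 (Option 3).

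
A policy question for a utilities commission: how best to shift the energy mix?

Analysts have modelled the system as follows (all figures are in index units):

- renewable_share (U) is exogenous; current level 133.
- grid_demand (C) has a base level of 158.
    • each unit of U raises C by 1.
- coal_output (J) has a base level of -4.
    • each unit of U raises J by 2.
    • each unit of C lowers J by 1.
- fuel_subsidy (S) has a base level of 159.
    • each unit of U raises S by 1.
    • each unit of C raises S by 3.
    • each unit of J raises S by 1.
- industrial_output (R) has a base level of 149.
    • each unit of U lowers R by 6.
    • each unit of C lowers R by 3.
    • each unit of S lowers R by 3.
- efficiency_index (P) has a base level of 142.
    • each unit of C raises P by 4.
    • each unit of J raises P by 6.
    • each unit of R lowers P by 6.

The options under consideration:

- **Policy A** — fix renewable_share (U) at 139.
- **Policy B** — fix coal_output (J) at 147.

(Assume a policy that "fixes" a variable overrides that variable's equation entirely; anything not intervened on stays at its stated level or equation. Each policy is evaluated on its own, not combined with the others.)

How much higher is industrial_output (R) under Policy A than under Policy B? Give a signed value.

Policy A (U := 139):
  U = 139
  C = 158 + 139 = 297
  J = -4 + 2·139 − 297 = -23
  S = 159 + 139 + 3·297 + (-23) = 1166
  R = 149 − 6·139 − 3·297 − 3·1166 = -5074
Policy B (J := 147):
  U = 133
  C = 158 + 133 = 291
  J = 147
  S = 159 + 133 + 3·291 + 147 = 1312
  R = 149 − 6·133 − 3·291 − 3·1312 = -5458
R: -5074 − (-5458) = 384

384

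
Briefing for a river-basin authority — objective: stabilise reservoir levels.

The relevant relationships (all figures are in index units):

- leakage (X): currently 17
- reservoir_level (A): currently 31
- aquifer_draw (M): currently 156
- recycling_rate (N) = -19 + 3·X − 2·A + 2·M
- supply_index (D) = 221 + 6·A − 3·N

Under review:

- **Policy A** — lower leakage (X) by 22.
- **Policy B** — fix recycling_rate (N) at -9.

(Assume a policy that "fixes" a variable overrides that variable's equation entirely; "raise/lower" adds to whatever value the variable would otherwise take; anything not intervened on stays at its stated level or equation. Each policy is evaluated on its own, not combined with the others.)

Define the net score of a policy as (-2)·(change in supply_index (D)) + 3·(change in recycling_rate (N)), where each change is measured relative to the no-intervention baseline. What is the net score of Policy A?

-594

Baseline:
  X = 17
  A = 31
  M = 156
  N = -19 + 3·17 − 2·31 + 2·156 = 282
  D = 221 + 6·31 − 3·282 = -439
Policy A (X − 22):
  X = 17 − 22 = -5
  A = 31
  M = 156
  N = -19 + 3·(-5) − 2·31 + 2·156 = 216
  D = 221 + 6·31 − 3·216 = -241
ΔD = -241 − (-439) = 198; ΔN = 216 − 282 = -66
Score = (-2)·198 + 3·(-66) = -594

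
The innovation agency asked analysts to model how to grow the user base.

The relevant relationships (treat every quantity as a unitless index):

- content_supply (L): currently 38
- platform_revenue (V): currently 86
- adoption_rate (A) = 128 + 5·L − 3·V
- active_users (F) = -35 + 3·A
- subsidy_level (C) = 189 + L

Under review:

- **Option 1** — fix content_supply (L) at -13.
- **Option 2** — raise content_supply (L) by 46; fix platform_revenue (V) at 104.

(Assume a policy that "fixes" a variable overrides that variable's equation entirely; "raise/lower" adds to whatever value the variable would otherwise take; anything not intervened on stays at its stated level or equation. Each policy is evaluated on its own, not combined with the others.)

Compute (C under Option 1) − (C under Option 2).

-97

Option 1 (L := -13):
  L = -13
  C = 189 + (-13) = 176
Option 2 (L + 46, V := 104):
  L = 38 + 46 = 84
  C = 189 + 84 = 273
C: 176 − 273 = -97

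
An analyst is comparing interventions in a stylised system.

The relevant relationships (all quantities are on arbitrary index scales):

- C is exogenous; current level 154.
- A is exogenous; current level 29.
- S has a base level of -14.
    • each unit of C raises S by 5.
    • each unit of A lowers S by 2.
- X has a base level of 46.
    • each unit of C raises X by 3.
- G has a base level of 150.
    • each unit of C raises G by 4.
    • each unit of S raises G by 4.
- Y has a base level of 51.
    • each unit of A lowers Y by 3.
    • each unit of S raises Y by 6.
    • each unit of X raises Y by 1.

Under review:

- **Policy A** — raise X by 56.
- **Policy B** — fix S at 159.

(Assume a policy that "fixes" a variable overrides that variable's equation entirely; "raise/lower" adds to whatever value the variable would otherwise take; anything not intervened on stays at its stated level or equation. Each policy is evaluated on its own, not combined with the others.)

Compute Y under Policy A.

Policy A (X + 56):
  C = 154
  A = 29
  S = -14 + 5·154 − 2·29 = 698
  X = 46 + 3·154 (+56 from intervention) = 564
  Y = 51 − 3·29 + 6·698 + 564 = 4716

4716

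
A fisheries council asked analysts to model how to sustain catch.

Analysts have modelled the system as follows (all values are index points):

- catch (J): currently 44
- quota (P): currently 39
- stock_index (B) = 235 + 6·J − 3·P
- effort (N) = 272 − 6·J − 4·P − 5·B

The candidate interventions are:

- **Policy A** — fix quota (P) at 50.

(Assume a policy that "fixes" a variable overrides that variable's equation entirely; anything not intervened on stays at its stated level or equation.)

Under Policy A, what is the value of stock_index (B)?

Policy A (P := 50):
  J = 44
  P = 50
  B = 235 + 6·44 − 3·50 = 349

349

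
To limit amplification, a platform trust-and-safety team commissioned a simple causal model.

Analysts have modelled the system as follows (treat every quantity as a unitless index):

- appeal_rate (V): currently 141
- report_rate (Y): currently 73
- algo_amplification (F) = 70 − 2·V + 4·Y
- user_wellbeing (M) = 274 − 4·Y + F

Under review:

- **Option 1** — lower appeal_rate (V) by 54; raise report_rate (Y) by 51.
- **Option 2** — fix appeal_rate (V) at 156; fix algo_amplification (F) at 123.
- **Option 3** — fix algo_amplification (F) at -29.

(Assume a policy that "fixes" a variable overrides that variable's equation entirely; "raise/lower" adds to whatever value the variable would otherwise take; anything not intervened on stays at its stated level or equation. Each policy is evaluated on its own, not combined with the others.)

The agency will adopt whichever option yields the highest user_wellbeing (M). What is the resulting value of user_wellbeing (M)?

170

Option 1 (V − 54, Y + 51):
  V = 141 − 54 = 87
  Y = 73 + 51 = 124
  F = 70 − 2·87 + 4·124 = 392
  M = 274 − 4·124 + 392 = 170
Option 2 (V := 156, F := 123):
  V = 156
  Y = 73
  F = 123
  M = 274 − 4·73 + 123 = 105
Option 3 (F := -29):
  V = 141
  Y = 73
  F = -29
  M = 274 − 4·73 + (-29) = -47
Comparing — Option 1: M=170, Option 2: M=105, Option 3: M=-47. Highest is 170 (Option 1).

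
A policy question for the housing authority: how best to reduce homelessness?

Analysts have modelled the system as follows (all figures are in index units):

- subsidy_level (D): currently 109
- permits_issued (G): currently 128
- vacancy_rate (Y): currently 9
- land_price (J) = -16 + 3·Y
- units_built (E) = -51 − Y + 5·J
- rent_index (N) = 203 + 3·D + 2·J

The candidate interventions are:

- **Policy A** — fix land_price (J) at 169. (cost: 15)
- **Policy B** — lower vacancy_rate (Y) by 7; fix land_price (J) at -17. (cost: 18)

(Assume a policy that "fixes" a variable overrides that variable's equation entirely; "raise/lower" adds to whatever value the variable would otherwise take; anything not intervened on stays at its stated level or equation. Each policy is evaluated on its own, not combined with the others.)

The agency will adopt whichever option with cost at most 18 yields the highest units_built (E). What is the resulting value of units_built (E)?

Policy A (J := 169):
  Y = 9
  J = 169
  E = -51 − 9 + 5·169 = 785
Policy B (Y − 7, J := -17):
  Y = 9 − 7 = 2
  J = -17
  E = -51 − 2 + 5·(-17) = -138
Comparing — Policy A: E=785, Policy B: E=-138. Highest is 785 (Policy A).

785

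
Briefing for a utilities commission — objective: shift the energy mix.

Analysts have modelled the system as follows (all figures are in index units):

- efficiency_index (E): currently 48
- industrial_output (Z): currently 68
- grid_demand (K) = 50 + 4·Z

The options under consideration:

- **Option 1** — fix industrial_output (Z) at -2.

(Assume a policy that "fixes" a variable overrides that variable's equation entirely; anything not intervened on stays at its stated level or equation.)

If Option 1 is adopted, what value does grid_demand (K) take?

42

Option 1 (Z := -2):
  Z = -2
  K = 50 + 4·(-2) = 42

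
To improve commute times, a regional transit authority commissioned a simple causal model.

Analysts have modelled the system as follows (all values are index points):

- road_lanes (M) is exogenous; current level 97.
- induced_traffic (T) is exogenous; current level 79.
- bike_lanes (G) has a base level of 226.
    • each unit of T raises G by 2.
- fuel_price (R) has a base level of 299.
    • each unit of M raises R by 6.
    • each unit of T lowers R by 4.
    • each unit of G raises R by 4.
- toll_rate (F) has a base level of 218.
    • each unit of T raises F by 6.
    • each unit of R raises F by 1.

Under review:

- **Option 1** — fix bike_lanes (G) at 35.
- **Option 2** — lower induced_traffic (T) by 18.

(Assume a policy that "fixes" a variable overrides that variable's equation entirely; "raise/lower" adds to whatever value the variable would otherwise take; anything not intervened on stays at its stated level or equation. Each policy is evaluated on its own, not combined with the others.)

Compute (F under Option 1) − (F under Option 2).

-1216

Option 1 (G := 35):
  M = 97
  T = 79
  G = 35
  R = 299 + 6·97 − 4·79 + 4·35 = 705
  F = 218 + 6·79 + 705 = 1397
Option 2 (T − 18):
  M = 97
  T = 79 − 18 = 61
  G = 226 + 2·61 = 348
  R = 299 + 6·97 − 4·61 + 4·348 = 2029
  F = 218 + 6·61 + 2029 = 2613
F: 1397 − 2613 = -1216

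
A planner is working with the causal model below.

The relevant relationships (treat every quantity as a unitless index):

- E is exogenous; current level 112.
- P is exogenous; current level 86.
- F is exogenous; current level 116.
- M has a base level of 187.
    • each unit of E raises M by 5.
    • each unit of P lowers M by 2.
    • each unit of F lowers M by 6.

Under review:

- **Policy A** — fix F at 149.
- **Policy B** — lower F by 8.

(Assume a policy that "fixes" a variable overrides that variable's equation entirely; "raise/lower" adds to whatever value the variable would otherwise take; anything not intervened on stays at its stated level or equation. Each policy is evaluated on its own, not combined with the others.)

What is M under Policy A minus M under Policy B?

Policy A (F := 149):
  E = 112
  P = 86
  F = 149
  M = 187 + 5·112 − 2·86 − 6·149 = -319
Policy B (F − 8):
  E = 112
  P = 86
  F = 116 − 8 = 108
  M = 187 + 5·112 − 2·86 − 6·108 = -73
M: -319 − (-73) = -246

-246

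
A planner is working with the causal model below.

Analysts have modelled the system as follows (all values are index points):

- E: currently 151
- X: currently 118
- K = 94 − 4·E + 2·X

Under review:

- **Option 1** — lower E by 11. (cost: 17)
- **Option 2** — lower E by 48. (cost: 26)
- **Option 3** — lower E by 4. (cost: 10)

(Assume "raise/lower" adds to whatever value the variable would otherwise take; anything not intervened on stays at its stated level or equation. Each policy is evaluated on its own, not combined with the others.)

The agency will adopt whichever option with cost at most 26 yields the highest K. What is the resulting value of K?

Option 1 (E − 11):
  E = 151 − 11 = 140
  X = 118
  K = 94 − 4·140 + 2·118 = -230
Option 2 (E − 48):
  E = 151 − 48 = 103
  X = 118
  K = 94 − 4·103 + 2·118 = -82
Option 3 (E − 4):
  E = 151 − 4 = 147
  X = 118
  K = 94 − 4·147 + 2·118 = -258
Comparing — Option 1: K=-230, Option 2: K=-82, Option 3: K=-258. Highest is -82 (Option 2).

-82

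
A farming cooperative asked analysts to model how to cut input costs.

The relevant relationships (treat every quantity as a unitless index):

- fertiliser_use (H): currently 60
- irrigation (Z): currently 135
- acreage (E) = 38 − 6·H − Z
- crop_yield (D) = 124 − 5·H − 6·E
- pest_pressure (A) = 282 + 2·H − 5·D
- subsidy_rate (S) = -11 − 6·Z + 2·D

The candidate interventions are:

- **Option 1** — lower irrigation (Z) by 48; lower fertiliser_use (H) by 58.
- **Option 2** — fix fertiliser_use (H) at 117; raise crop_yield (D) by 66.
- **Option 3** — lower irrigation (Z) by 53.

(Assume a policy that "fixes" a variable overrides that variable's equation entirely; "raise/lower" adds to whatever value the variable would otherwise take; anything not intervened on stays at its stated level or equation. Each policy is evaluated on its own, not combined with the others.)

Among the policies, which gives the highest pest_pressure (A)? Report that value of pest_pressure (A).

Option 1 (Z − 48, H − 58):
  H = 60 − 58 = 2
  Z = 135 − 48 = 87
  E = 38 − 6·2 − 87 = -61
  D = 124 − 5·2 − 6·(-61) = 480
  A = 282 + 2·2 − 5·480 = -2114
Option 2 (H := 117, D + 66):
  H = 117
  Z = 135
  E = 38 − 6·117 − 135 = -799
  D = 124 − 5·117 − 6·(-799) (+66 from intervention) = 4399
  A = 282 + 2·117 − 5·4399 = -21479
Option 3 (Z − 53):
  H = 60
  Z = 135 − 53 = 82
  E = 38 − 6·60 − 82 = -404
  D = 124 − 5·60 − 6·(-404) = 2248
  A = 282 + 2·60 − 5·2248 = -10838
Comparing — Option 1: A=-2114, Option 2: A=-21479, Option 3: A=-10838. Highest is -2114 (Option 1).

-2114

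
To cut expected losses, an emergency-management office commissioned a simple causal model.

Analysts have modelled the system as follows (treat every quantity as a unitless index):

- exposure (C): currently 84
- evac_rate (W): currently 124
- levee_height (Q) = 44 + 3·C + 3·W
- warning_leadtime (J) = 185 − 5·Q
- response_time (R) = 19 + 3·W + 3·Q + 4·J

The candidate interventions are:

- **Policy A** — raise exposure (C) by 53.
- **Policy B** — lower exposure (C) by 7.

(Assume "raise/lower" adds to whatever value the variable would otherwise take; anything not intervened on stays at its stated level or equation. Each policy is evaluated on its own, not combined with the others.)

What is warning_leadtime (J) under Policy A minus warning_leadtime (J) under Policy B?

-900

Policy A (C + 53):
  C = 84 + 53 = 137
  W = 124
  Q = 44 + 3·137 + 3·124 = 827
  J = 185 − 5·827 = -3950
Policy B (C − 7):
  C = 84 − 7 = 77
  W = 124
  Q = 44 + 3·77 + 3·124 = 647
  J = 185 − 5·647 = -3050
J: -3950 − (-3050) = -900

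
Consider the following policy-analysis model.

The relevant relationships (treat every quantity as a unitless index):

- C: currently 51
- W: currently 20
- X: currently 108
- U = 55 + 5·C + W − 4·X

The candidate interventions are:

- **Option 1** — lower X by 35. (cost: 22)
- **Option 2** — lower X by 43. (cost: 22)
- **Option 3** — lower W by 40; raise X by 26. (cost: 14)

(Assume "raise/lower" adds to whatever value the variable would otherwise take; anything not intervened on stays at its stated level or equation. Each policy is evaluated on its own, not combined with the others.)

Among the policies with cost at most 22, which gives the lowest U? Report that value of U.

Option 1 (X − 35):
  C = 51
  W = 20
  X = 108 − 35 = 73
  U = 55 + 5·51 + 20 − 4·73 = 38
Option 2 (X − 43):
  C = 51
  W = 20
  X = 108 − 43 = 65
  U = 55 + 5·51 + 20 − 4·65 = 70
Option 3 (W − 40, X + 26):
  C = 51
  W = 20 − 40 = -20
  X = 108 + 26 = 134
  U = 55 + 5·51 + (-20) − 4·134 = -246
Comparing — Option 1: U=38, Option 2: U=70, Option 3: U=-246. Lowest is -246 (Option 3).

-246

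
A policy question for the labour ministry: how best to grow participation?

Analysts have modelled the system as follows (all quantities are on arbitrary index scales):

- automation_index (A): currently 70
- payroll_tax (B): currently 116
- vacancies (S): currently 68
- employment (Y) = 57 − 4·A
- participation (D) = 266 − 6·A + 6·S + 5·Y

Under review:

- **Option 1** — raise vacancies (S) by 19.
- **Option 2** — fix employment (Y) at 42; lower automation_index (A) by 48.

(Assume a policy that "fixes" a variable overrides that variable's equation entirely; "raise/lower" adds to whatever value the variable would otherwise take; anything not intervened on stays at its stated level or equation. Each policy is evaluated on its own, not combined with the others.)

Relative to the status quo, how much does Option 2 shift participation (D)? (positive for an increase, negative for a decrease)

1613

Baseline:
  A = 70
  S = 68
  Y = 57 − 4·70 = -223
  D = 266 − 6·70 + 6·68 + 5·(-223) = -861
Option 2 (Y := 42, A − 48):
  A = 70 − 48 = 22
  S = 68
  Y = 42
  D = 266 − 6·22 + 6·68 + 5·42 = 752
Change in D: 752 − (-861) = 1613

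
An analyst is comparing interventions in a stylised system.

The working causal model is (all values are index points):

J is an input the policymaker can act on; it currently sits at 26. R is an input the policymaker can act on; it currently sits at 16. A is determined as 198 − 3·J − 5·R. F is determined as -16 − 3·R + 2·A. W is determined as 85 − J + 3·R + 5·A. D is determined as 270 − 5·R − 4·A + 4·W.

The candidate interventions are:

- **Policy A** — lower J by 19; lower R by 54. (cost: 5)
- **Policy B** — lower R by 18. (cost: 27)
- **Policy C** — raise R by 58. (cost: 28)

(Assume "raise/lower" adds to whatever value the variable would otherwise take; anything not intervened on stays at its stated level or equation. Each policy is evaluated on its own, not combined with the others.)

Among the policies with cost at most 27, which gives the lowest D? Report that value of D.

Policy A (J − 19, R − 54):
  J = 26 − 19 = 7
  R = 16 − 54 = -38
  A = 198 − 3·7 − 5·(-38) = 367
  W = 85 − 7 + 3·(-38) + 5·367 = 1799
  D = 270 − 5·(-38) − 4·367 + 4·1799 = 6188
Policy B (R − 18):
  J = 26
  R = 16 − 18 = -2
  A = 198 − 3·26 − 5·(-2) = 130
  W = 85 − 26 + 3·(-2) + 5·130 = 703
  D = 270 − 5·(-2) − 4·130 + 4·703 = 2572
Comparing — Policy A: D=6188, Policy B: D=2572. Lowest is 2572 (Policy B).

2572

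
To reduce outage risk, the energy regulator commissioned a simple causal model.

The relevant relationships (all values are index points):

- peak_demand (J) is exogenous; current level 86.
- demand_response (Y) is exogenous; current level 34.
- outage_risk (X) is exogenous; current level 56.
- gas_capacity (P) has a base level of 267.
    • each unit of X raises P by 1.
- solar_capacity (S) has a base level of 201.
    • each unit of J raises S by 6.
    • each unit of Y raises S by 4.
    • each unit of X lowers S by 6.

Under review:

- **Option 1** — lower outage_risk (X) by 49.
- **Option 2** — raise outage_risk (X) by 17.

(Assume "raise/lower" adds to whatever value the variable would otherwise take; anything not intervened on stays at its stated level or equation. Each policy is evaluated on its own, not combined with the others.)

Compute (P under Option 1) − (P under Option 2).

Option 1 (X − 49):
  X = 56 − 49 = 7
  P = 267 + 7 = 274
Option 2 (X + 17):
  X = 56 + 17 = 73
  P = 267 + 73 = 340
P: 274 − 340 = -66

-66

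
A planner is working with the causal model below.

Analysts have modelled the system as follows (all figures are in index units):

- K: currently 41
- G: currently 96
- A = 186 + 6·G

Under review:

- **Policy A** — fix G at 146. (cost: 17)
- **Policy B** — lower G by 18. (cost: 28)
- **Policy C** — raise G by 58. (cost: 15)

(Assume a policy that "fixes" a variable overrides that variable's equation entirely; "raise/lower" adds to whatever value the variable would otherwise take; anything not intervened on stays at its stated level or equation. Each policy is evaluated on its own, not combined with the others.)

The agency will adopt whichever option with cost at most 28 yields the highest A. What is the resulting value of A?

1110

Policy A (G := 146):
  G = 146
  A = 186 + 6·146 = 1062
Policy B (G − 18):
  G = 96 − 18 = 78
  A = 186 + 6·78 = 654
Policy C (G + 58):
  G = 96 + 58 = 154
  A = 186 + 6·154 = 1110
Comparing — Policy A: A=1062, Policy B: A=654, Policy C: A=1110. Highest is 1110 (Policy C).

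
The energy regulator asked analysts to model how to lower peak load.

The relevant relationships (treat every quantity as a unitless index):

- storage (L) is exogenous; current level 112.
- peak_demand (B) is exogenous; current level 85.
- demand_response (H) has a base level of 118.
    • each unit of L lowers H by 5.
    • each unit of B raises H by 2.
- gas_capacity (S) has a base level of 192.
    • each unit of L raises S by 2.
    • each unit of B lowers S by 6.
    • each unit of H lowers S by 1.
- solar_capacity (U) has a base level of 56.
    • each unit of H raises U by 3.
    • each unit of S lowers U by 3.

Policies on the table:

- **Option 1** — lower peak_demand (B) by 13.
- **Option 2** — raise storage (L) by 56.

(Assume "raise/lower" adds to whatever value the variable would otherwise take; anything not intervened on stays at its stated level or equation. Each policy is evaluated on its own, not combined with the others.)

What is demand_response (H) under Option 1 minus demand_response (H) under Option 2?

Option 1 (B − 13):
  L = 112
  B = 85 − 13 = 72
  H = 118 − 5·112 + 2·72 = -298
Option 2 (L + 56):
  L = 112 + 56 = 168
  B = 85
  H = 118 − 5·168 + 2·85 = -552
H: -298 − (-552) = 254

254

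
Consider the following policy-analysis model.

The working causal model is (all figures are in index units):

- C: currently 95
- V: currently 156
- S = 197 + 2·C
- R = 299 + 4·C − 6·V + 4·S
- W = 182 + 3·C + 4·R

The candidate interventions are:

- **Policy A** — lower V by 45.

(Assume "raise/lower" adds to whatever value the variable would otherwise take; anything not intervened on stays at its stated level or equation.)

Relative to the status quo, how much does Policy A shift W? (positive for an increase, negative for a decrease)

1080

Baseline:
  C = 95
  V = 156
  S = 197 + 2·95 = 387
  R = 299 + 4·95 − 6·156 + 4·387 = 1291
  W = 182 + 3·95 + 4·1291 = 5631
Policy A (V − 45):
  C = 95
  V = 156 − 45 = 111
  S = 197 + 2·95 = 387
  R = 299 + 4·95 − 6·111 + 4·387 = 1561
  W = 182 + 3·95 + 4·1561 = 6711
Change in W: 6711 − 5631 = 1080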